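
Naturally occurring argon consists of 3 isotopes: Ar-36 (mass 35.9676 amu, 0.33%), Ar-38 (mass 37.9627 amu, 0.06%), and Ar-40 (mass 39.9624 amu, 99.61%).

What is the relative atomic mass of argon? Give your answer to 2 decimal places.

Ar = Σ fᵢ·mᵢ = 0.0033 × 35.9676 + 0.0006 × 37.9627 + 0.9961 × 39.9624
= 0.11869 + 0.02278 + 39.80655 = 39.94802 amu

39.95 amu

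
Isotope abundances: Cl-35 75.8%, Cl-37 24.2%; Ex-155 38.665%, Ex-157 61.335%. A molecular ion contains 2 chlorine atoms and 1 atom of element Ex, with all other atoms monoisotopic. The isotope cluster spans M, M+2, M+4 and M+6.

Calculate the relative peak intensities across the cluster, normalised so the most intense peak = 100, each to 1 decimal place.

44.9 : 100.0 : 50.1 : 7.3

Chlorine pattern (n=2): 0.574564 : 0.366872 : 0.058564
Element Ex pattern (n=1): 0.38665 : 0.61335
Convolve the two distributions (both contribute in 2-u steps):
  M: 0.574564×0.38665 = 0.222155
  M+2: 0.574564×0.61335 + 0.366872×0.38665 = 0.494260
  M+4: 0.366872×0.61335 + 0.058564×0.38665 = 0.247665
  M+6: 0.058564×0.61335 = 0.035920
Scale to base peak (0.494260) = 100: 44.9 : 100.0 : 50.1 : 7.3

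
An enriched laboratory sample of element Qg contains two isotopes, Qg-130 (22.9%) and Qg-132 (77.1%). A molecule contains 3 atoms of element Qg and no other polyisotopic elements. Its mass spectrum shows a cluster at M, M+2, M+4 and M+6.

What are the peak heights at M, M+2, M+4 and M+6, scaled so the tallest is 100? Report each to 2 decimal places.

2.62 : 26.47 : 89.11 : 100.00

The 3 Qg atoms are independent, so intensities follow the terms of (0.229 + 0.771)^3.
P(M) = 0.229^3 = 0.012009
P(M+2) = 3 × 0.229^2 × 0.771^1 = 0.121296
P(M+4) = 3 × 0.229^1 × 0.771^2 = 0.408381
P(M+6) = 0.771^3 = 0.458314
The M+6 peak is largest (0.458314); scaling to 100 gives 2.62 : 26.47 : 89.11 : 100.00.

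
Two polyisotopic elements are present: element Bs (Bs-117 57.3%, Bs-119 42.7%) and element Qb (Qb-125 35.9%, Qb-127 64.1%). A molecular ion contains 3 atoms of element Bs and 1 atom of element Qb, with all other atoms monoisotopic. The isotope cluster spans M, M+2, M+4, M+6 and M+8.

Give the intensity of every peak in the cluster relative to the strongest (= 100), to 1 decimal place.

17.7 : 71.1 : 100.0 : 59.9 : 13.1

Element Bs pattern (n=3): 0.18813252 : 0.42058945 : 0.31342355 : 0.07785448
Element Qb pattern (n=1): 0.3590 : 0.6410
Convolve the two distributions (both contribute in 2-u steps):
  M: 0.18813252×0.3590 = 0.067540
  M+2: 0.18813252×0.6410 + 0.42058945×0.3590 = 0.271585
  M+4: 0.42058945×0.6410 + 0.31342355×0.3590 = 0.382117
  M+6: 0.31342355×0.6410 + 0.07785448×0.3590 = 0.228854
  M+8: 0.07785448×0.6410 = 0.049905
Scale to base peak (0.382117) = 100: 17.7 : 71.1 : 100.0 : 59.9 : 13.1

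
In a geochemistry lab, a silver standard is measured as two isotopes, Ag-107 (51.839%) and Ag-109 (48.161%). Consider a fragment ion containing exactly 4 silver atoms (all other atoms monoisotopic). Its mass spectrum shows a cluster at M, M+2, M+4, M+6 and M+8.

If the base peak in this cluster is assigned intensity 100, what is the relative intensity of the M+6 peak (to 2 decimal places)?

61.94

(0.51839 + 0.48161)^4 gives M 0.0722, M+2 0.2684, M+4 0.3740, M+6 0.2316, M+8 0.0538; the largest is M+4.
P(M+4) = C(4,2) × 0.51839^2 × 0.48161^2 = 6 × 0.26872819 × 0.23194819 = 0.373986 (base)
P(M+6) = C(4,3) × 0.51839^1 × 0.48161^3 = 4 × 0.51839 × 0.11170857 = 0.231634
Relative intensity = 0.231634 / 0.373986 × 100 = 61.94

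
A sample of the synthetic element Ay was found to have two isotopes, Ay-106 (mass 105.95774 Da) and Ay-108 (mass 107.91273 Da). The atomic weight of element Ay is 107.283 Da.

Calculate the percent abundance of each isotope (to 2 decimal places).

Ay-106: 32.21%, Ay-108: 67.79%

Writing the weighted mean with unknown fraction x of Ay-106:
105.95774·x + 107.91273·(1 − x) = 107.283
(105.95774 − 107.91273)·x = 107.283 − 107.91273
x = -0.62973 / -1.95499 = 0.32211 → 32.21% Ay-106, 67.79% Ay-108.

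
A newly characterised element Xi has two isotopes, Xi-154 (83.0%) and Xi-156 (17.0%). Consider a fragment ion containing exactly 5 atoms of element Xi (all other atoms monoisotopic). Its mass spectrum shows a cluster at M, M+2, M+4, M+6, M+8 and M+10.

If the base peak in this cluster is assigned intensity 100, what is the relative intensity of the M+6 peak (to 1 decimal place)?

8.4

Term probabilities: M 0.3939, M+2 0.4034, M+4 0.1652, M+6 0.0338, M+8 0.0035, M+10 0.0001. Base peak = M+2.
P(M+2) = C(5,1) × 0.830^4 × 0.170^1 = 5 × 0.47458321 × 0.1700 = 0.403396 (base)
P(M+6) = C(5,3) × 0.830^2 × 0.170^3 = 10 × 0.6889 × 0.004913 = 0.033846
Relative intensity = 0.033846 / 0.403396 × 100 = 8.4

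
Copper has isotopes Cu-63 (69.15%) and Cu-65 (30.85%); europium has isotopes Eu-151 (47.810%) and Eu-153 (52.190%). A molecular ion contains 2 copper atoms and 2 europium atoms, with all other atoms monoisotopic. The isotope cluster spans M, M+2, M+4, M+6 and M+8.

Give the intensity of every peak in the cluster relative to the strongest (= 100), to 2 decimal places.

29.95 : 92.12 : 100.00 : 44.86 : 7.10

Copper pattern (n=2): 0.47817225 : 0.4266555 : 0.09517225
Europium pattern (n=2): 0.22857961 : 0.49904078 : 0.27237961
Convolve the two distributions (both contribute in 2-u steps):
  M: 0.47817225×0.22857961 = 0.109300
  M+2: 0.47817225×0.49904078 + 0.4266555×0.22857961 = 0.336152
  M+4: 0.47817225×0.27237961 + 0.4266555×0.49904078 + 0.09517225×0.22857961 = 0.364917
  M+6: 0.4266555×0.27237961 + 0.09517225×0.49904078 = 0.163707
  M+8: 0.09517225×0.27237961 = 0.025923
Scale to base peak (0.364917) = 100: 29.95 : 92.12 : 100.00 : 44.86 : 7.10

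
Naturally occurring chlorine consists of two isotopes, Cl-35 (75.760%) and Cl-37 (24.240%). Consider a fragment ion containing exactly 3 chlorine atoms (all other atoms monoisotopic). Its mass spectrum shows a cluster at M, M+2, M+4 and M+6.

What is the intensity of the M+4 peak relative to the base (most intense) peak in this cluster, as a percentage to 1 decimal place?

Binomial terms of (0.75760 + 0.24240)^3: M 0.4348, M+2 0.4174, M+4 0.1335, M+6 0.0142 → M is the base peak.
P(M) = C(3,0) × 0.75760^3 × 0.24240^0 = 1 × 0.4348304 × 1.0000 = 0.434830 (base)
P(M+4) = C(3,2) × 0.75760^1 × 0.24240^2 = 3 × 0.7576 × 0.05875776 = 0.133545
Relative intensity = 0.133545 / 0.434830 × 100 = 30.7

30.7%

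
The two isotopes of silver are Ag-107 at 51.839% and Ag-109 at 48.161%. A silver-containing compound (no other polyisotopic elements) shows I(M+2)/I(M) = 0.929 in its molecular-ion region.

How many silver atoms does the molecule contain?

1

With n Ag atoms, P(M+2)/P(M) = C(n,1)·p^(n−1)q / p^n = n·q/p = n · 0.48161/0.51839.
n = 0.929 × 0.51839/0.48161 = 1.00 ≈ 1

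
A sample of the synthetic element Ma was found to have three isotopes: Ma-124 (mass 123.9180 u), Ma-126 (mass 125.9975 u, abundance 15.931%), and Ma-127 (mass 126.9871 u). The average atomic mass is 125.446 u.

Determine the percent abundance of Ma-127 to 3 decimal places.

Let x and y be the fractions of Ma-124 and Ma-127. Then x + y = 1 − 0.15931 = 0.84069 and 123.9180x + 126.9871y = 125.446 − 0.15931×125.9975 = 105.373338275.
Substituting: 123.9180x + 126.9871(0.84069 − x) = 105.373338275
(123.9180 − 126.9871)x = -1.383446824  ⇒  x = 0.45077, y = 0.38992
Ma-124: 45.077%, Ma-127: 38.992%.

38.992%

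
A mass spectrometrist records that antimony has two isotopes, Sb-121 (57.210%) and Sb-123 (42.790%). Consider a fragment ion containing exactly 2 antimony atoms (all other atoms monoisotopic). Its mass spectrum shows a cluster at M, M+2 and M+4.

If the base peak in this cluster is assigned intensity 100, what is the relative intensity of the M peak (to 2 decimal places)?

66.85

Binomial terms of (0.57210 + 0.42790)^2: M 0.3273, M+2 0.4896, M+4 0.1831 → M+2 is the base peak.
P(M+2) = C(2,1) × 0.57210^1 × 0.42790^1 = 2 × 0.5721 × 0.4279 = 0.489603 (base)
P(M) = C(2,0) × 0.57210^2 × 0.42790^0 = 1 × 0.32729841 × 1.0000 = 0.327298
Relative intensity = 0.327298 / 0.489603 × 100 = 66.85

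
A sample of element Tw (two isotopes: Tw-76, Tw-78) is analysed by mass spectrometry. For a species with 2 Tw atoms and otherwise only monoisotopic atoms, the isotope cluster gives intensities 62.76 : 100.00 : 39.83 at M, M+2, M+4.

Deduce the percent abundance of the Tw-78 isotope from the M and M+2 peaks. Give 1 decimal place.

44.3%

Let p = fractional abundance of Tw-76. I(M+2)/I(M) = [C(2,1)·p^1·(1−p)] / p^2 = 2·(1−p)/p = 100.00/62.76 = 1.5934
(1−p)/p = 1.5934/2 = 0.7967  ⇒  p = 1/(1 + 0.7967) = 0.5566
Tw-76: 55.7%, Tw-78: 44.3%.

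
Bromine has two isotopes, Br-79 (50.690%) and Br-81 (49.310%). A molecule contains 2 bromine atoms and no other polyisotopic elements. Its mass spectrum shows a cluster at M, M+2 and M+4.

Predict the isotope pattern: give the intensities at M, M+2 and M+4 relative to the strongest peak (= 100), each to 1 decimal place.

51.4 : 100.0 : 48.6

Each Br atom is independently Br-79 (p = 0.50690) or Br-81 (q = 0.49310); the cluster is the binomial expansion (p + q)^2.
P(M) = 0.50690^2 = 0.256948
P(M+2) = 2 × 0.50690^1 × 0.49310^1 = 0.499905
P(M+4) = 0.49310^2 = 0.243148
The M+2 peak is largest (0.499905); scaling to 100 gives 51.4 : 100.0 : 48.6.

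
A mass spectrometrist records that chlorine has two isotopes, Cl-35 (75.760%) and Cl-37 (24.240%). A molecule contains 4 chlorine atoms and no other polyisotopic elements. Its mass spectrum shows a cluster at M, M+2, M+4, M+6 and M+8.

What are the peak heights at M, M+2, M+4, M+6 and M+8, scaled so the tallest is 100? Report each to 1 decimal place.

Each Cl atom is independently Cl-35 (p = 0.75760) or Cl-37 (q = 0.24240); the cluster is the binomial expansion (p + q)^4.
P(M) = 0.75760^4 = 0.329428
P(M+2) = 4 × 0.75760^3 × 0.24240^1 = 0.421612
P(M+4) = 6 × 0.75760^2 × 0.24240^2 = 0.202347
P(M+6) = 4 × 0.75760^1 × 0.24240^3 = 0.043162
P(M+8) = 0.24240^4 = 0.003452
The M+2 peak is largest (0.421612); scaling to 100 gives 78.1 : 100.0 : 48.0 : 10.2 : 0.8.

78.1 : 100.0 : 48.0 : 10.2 : 0.8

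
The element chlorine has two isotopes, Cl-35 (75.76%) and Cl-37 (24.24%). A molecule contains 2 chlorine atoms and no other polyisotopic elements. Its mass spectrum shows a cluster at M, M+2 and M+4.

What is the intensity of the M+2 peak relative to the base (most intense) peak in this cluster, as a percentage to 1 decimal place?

Binomial terms of (0.7576 + 0.2424)^2: M 0.5740, M+2 0.3673, M+4 0.0588 → M is the base peak.
P(M) = C(2,0) × 0.7576^2 × 0.2424^0 = 1 × 0.57395776 × 1.0000 = 0.573958 (base)
P(M+2) = C(2,1) × 0.7576^1 × 0.2424^1 = 2 × 0.7576 × 0.2424 = 0.367284
Relative intensity = 0.367284 / 0.573958 × 100 = 64.0

64.0%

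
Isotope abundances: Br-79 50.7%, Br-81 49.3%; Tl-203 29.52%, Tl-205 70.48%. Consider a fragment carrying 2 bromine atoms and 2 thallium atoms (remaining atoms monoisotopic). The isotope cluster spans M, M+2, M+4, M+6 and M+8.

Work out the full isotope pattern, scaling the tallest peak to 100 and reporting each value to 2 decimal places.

Bromine pattern (n=2): 0.257049 : 0.499902 : 0.243049
Thallium pattern (n=2): 0.08714304 : 0.41611392 : 0.49674304
Convolve the two distributions (both contribute in 2-u steps):
  M: 0.257049×0.08714304 = 0.022400
  M+2: 0.257049×0.41611392 + 0.499902×0.08714304 = 0.150525
  M+4: 0.257049×0.49674304 + 0.499902×0.41611392 + 0.243049×0.08714304 = 0.356884
  M+6: 0.499902×0.49674304 + 0.243049×0.41611392 = 0.349459
  M+8: 0.243049×0.49674304 = 0.120733
Scale to base peak (0.356884) = 100: 6.28 : 42.18 : 100.00 : 97.92 : 33.83

6.28 : 42.18 : 100.00 : 97.92 : 33.83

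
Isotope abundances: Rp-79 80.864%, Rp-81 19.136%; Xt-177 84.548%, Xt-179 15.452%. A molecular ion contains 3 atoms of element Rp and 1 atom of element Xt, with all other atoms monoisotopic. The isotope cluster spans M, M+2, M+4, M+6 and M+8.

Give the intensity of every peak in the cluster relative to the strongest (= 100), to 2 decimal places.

Element Rp pattern (n=3): 0.5287686 : 0.37539014 : 0.08883391 : 0.00700734
Element Xt pattern (n=1): 0.84548 : 0.15452
Convolve the two distributions (both contribute in 2-u steps):
  M: 0.5287686×0.84548 = 0.447063
  M+2: 0.5287686×0.15452 + 0.37539014×0.84548 = 0.399090
  M+4: 0.37539014×0.15452 + 0.08883391×0.84548 = 0.133113
  M+6: 0.08883391×0.15452 + 0.00700734×0.84548 = 0.019651
  M+8: 0.00700734×0.15452 = 0.001083
Scale to base peak (0.447063) = 100: 100.00 : 89.27 : 29.77 : 4.40 : 0.24

100.00 : 89.27 : 29.77 : 4.40 : 0.24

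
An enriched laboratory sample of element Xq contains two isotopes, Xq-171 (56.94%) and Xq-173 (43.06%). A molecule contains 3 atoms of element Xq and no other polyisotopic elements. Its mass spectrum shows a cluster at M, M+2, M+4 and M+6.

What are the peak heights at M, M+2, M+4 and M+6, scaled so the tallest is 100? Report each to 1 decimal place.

44.1 : 100.0 : 75.6 : 19.1

The 3 Xq atoms are independent, so intensities follow the terms of (0.5694 + 0.4306)^3.
P(M) = 0.5694^3 = 0.184609
P(M+2) = 3 × 0.5694^2 × 0.4306^1 = 0.418823
P(M+4) = 3 × 0.5694^1 × 0.4306^2 = 0.316728
P(M+6) = 0.4306^3 = 0.079840
The M+2 peak is largest (0.418823); scaling to 100 gives 44.1 : 100.0 : 75.6 : 19.1.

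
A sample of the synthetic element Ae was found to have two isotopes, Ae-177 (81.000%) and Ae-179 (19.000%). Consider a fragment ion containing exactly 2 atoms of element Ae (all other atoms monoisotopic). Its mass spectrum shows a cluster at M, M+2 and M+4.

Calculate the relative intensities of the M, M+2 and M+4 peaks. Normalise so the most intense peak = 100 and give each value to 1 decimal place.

Expanding (0.81000 + 0.19000)^2:
P(M) = 0.81000^2 = 0.656100
P(M+2) = 2 × 0.81000^1 × 0.19000^1 = 0.307800
P(M+4) = 0.19000^2 = 0.036100
The M peak is largest (0.656100); scaling to 100 gives 100.0 : 46.9 : 5.5.

100.0 : 46.9 : 5.5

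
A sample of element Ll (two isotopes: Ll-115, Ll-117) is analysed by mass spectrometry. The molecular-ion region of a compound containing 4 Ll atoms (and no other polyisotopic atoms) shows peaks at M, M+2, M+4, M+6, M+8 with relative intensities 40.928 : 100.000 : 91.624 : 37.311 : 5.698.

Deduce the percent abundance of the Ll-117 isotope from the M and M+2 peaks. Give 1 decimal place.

Write p for the Ll-115 fraction. I(M+2)/I(M) = [C(4,1)·p^3·(1−p)] / p^4 = 4·(1−p)/p = 100.000/40.928 = 2.4433
(1−p)/p = 2.4433/4 = 0.6108  ⇒  p = 1/(1 + 0.6108) = 0.6208
Ll-115: 62.1%, Ll-117: 37.9%.

37.9%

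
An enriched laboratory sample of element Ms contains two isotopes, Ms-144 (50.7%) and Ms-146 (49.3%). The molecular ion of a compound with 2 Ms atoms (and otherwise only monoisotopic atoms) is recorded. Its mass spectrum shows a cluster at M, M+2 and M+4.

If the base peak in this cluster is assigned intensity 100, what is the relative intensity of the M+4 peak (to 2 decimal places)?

48.62

Binomial terms of (0.507 + 0.493)^2: M 0.2570, M+2 0.4999, M+4 0.2430 → M+2 is the base peak.
P(M+2) = C(2,1) × 0.507^1 × 0.493^1 = 2 × 0.5070 × 0.4930 = 0.499902 (base)
P(M+4) = C(2,2) × 0.507^0 × 0.493^2 = 1 × 1.0000 × 0.243049 = 0.243049
Relative intensity = 0.243049 / 0.499902 × 100 = 48.62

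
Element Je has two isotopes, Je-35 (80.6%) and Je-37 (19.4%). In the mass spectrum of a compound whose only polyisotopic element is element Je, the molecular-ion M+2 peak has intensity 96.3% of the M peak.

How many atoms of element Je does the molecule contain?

For n independent Je atoms, I(M+2)/I(M) = n · (abundance Je-37) / (abundance Je-35) = n · 0.194/0.806.
n = 0.963 × 0.806/0.194 = 4.00 ≈ 4

4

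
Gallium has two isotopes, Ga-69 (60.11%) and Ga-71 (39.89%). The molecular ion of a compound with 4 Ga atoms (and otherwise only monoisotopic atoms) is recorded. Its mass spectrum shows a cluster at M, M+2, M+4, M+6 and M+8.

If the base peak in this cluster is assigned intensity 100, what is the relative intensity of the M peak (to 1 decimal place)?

37.7

(0.6011 + 0.3989)^4 gives M 0.1306, M+2 0.3465, M+4 0.3450, M+6 0.1526, M+8 0.0253; the largest is M+2.
P(M+2) = C(4,1) × 0.6011^3 × 0.3989^1 = 4 × 0.21719018 × 0.3989 = 0.346549 (base)
P(M) = C(4,0) × 0.6011^4 × 0.3989^0 = 1 × 0.13055302 × 1.0000 = 0.130553
Relative intensity = 0.130553 / 0.346549 × 100 = 37.7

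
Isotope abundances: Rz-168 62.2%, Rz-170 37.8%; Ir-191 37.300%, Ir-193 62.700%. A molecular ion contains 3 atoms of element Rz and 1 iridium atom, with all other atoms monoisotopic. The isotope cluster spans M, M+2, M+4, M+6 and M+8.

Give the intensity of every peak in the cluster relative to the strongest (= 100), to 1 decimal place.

24.0 : 84.0 : 100.0 : 50.0 : 9.0

Element Rz pattern (n=3): 0.24064185 : 0.43872646 : 0.26662154 : 0.05401015
Iridium pattern (n=1): 0.3730 : 0.6270
Convolve the two distributions (both contribute in 2-u steps):
  M: 0.24064185×0.3730 = 0.089759
  M+2: 0.24064185×0.6270 + 0.43872646×0.3730 = 0.314527
  M+4: 0.43872646×0.6270 + 0.26662154×0.3730 = 0.374531
  M+6: 0.26662154×0.6270 + 0.05401015×0.3730 = 0.187317
  M+8: 0.05401015×0.6270 = 0.033864
Scale to base peak (0.374531) = 100: 24.0 : 84.0 : 100.0 : 50.0 : 9.0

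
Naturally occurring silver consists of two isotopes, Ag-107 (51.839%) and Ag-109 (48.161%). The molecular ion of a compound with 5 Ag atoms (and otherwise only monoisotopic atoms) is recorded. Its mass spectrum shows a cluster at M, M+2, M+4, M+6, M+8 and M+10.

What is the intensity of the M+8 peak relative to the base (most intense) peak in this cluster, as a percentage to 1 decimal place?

43.2%

(0.51839 + 0.48161)^5 gives M 0.0374, M+2 0.1739, M+4 0.3231, M+6 0.3002, M+8 0.1394, M+10 0.0259; the largest is M+4.
P(M+4) = C(5,2) × 0.51839^3 × 0.48161^2 = 10 × 0.13930601 × 0.23194819 = 0.323118 (base)
P(M+8) = C(5,4) × 0.51839^1 × 0.48161^4 = 5 × 0.51839 × 0.05379996 = 0.139447
Relative intensity = 0.139447 / 0.323118 × 100 = 43.2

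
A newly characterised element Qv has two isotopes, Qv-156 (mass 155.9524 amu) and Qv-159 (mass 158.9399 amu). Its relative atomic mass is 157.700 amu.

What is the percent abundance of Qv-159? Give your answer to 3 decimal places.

58.497%

With x = fraction of Qv-156 (so Qv-159 is 1 − x):
155.9524·x + 158.9399·(1 − x) = 157.700
(155.9524 − 158.9399)·x = 157.700 − 158.9399
x = -1.2399 / -2.9875 = 0.41503 → 41.503% Qv-156, 58.497% Qv-159.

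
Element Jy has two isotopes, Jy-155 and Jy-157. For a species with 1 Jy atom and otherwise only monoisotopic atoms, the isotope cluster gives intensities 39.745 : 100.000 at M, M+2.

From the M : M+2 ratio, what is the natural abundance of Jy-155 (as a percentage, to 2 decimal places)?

Write p for the Jy-155 fraction. I(M+2)/I(M) = [C(1,1)·p^0·(1−p)] / p^1 = 1·(1−p)/p = 100.000/39.745 = 2.5160
(1−p)/p = 2.5160/1 = 2.5160  ⇒  p = 1/(1 + 2.5160) = 0.2844
Jy-155: 28.44%, Jy-157: 71.56%.

28.44%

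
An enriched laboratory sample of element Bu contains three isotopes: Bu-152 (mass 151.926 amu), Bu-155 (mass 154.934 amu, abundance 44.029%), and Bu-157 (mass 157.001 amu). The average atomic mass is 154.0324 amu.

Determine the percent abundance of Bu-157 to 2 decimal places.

Let x and y be the fractions of Bu-152 and Bu-157. Then x + y = 1 − 0.44029 = 0.55971 and 151.926x + 157.001y = 154.0324 − 0.44029×154.934 = 85.81650914.
Substituting: 151.926x + 157.001(0.55971 − x) = 85.81650914
(151.926 − 157.001)x = -2.05852057  ⇒  x = 0.40562, y = 0.15409
Bu-152: 40.56%, Bu-157: 15.41%.

15.41%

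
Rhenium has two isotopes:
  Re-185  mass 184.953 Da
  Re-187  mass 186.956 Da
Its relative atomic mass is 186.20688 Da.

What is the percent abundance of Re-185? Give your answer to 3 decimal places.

37.400%

With x = fraction of Re-185 (so Re-187 is 1 − x):
184.953·x + 186.956·(1 − x) = 186.20688
(184.953 − 186.956)·x = 186.20688 − 186.956
x = -0.74912 / -2.003 = 0.37400 → 37.400% Re-185, 62.600% Re-187.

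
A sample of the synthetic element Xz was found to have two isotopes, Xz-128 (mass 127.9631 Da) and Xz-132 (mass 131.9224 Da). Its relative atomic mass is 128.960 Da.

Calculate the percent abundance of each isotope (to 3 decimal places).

Xz-128: 74.821%, Xz-132: 25.179%

With x = fraction of Xz-128 (so Xz-132 is 1 − x):
127.9631·x + 131.9224·(1 − x) = 128.960
(127.9631 − 131.9224)·x = 128.960 − 131.9224
x = -2.9624 / -3.9593 = 0.74821 → 74.821% Xz-128, 25.179% Xz-132.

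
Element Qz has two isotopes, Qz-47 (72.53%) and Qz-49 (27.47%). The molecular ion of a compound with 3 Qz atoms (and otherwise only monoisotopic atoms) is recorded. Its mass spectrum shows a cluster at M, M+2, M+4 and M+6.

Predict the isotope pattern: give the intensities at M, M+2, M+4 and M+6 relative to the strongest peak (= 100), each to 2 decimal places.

88.01 : 100.00 : 37.87 : 4.78

Each Qz atom is independently Qz-47 (p = 0.7253) or Qz-49 (q = 0.2747); the cluster is the binomial expansion (p + q)^3.
P(M) = 0.7253^3 = 0.381551
P(M+2) = 3 × 0.7253^2 × 0.2747^1 = 0.433526
P(M+4) = 3 × 0.7253^1 × 0.2747^2 = 0.164194
P(M+6) = 0.2747^3 = 0.020729
The M+2 peak is largest (0.433526); scaling to 100 gives 88.01 : 100.00 : 37.87 : 4.78.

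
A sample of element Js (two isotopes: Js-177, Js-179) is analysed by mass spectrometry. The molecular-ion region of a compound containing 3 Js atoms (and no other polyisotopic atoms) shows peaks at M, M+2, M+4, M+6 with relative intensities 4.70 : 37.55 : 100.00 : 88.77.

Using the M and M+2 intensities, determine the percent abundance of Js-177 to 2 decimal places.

27.30%

If p is the fraction of Js that is Js-177, then I(M+2)/I(M) = [C(3,1)·p^2·(1−p)] / p^3 = 3·(1−p)/p = 37.55/4.70 = 7.9894
(1−p)/p = 7.9894/3 = 2.6631  ⇒  p = 1/(1 + 2.6631) = 0.2730
Js-177: 27.30%, Js-179: 72.70%.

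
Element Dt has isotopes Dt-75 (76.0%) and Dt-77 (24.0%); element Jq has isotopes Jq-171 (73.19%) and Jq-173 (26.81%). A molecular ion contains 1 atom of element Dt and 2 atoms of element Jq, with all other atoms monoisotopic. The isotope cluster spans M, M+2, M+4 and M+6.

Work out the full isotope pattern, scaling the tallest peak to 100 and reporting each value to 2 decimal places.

Element Dt pattern (n=1): 0.7600 : 0.2400
Element Jq pattern (n=2): 0.53567761 : 0.39244478 : 0.07187761
Convolve the two distributions (both contribute in 2-u steps):
  M: 0.7600×0.53567761 = 0.407115
  M+2: 0.7600×0.39244478 + 0.2400×0.53567761 = 0.426821
  M+4: 0.7600×0.07187761 + 0.2400×0.39244478 = 0.148814
  M+6: 0.2400×0.07187761 = 0.017251
Scale to base peak (0.426821) = 100: 95.38 : 100.00 : 34.87 : 4.04

95.38 : 100.00 : 34.87 : 4.04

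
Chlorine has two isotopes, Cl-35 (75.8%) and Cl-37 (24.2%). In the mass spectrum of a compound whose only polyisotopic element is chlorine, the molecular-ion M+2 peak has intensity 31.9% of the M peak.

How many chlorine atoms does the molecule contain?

The M+2/M ratio from n Cl atoms is n · q/p = n · 0.242/0.758.
n = 0.319 × 0.758/0.242 = 1.00 ≈ 1

1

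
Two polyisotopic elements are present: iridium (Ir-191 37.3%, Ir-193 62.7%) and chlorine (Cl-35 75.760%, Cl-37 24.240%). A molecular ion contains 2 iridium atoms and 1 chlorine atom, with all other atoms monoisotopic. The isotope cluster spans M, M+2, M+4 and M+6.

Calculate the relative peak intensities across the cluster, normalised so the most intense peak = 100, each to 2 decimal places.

25.63 : 94.38 : 100.00 : 23.17

Iridium pattern (n=2): 0.139129 : 0.467742 : 0.393129
Chlorine pattern (n=1): 0.7576 : 0.2424
Convolve the two distributions (both contribute in 2-u steps):
  M: 0.139129×0.7576 = 0.105404
  M+2: 0.139129×0.2424 + 0.467742×0.7576 = 0.388086
  M+4: 0.467742×0.2424 + 0.393129×0.7576 = 0.411215
  M+6: 0.393129×0.2424 = 0.095294
Scale to base peak (0.411215) = 100: 25.63 : 94.38 : 100.00 : 23.17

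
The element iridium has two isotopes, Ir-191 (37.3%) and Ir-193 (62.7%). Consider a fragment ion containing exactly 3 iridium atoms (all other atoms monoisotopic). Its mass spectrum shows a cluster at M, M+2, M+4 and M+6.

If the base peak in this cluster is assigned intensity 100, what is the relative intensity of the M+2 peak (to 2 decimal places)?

Term probabilities: M 0.0519, M+2 0.2617, M+4 0.4399, M+6 0.2465. Base peak = M+4.
P(M+4) = C(3,2) × 0.373^1 × 0.627^2 = 3 × 0.3730 × 0.393129 = 0.439911 (base)
P(M+2) = C(3,1) × 0.373^2 × 0.627^1 = 3 × 0.139129 × 0.6270 = 0.261702
Relative intensity = 0.261702 / 0.439911 × 100 = 59.49

59.49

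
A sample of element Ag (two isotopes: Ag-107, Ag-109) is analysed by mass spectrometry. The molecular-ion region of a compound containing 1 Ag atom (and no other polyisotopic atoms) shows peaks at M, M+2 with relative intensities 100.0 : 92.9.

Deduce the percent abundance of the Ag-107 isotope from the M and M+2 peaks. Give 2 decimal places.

Let p = fractional abundance of Ag-107. I(M+2)/I(M) = [C(1,1)·p^0·(1−p)] / p^1 = 1·(1−p)/p = 92.9/100.0 = 0.9290
(1−p)/p = 0.9290/1 = 0.9290  ⇒  p = 1/(1 + 0.9290) = 0.5184
Ag-107: 51.84%, Ag-109: 48.16%.

51.84%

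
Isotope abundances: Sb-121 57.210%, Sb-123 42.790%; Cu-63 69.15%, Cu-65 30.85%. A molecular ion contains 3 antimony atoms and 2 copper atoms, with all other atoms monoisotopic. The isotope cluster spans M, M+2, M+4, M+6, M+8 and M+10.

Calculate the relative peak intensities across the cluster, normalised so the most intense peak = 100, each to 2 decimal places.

Antimony pattern (n=3): 0.18724742 : 0.42015297 : 0.3142518 : 0.07834781
Copper pattern (n=2): 0.47817225 : 0.4266555 : 0.09517225
Convolve the two distributions (both contribute in 2-u steps):
  M: 0.18724742×0.47817225 = 0.089537
  M+2: 0.18724742×0.4266555 + 0.42015297×0.47817225 = 0.280796
  M+4: 0.18724742×0.09517225 + 0.42015297×0.4266555 + 0.3142518×0.47817225 = 0.347348
  M+6: 0.42015297×0.09517225 + 0.3142518×0.4266555 + 0.07834781×0.47817225 = 0.211528
  M+8: 0.3142518×0.09517225 + 0.07834781×0.4266555 = 0.063336
  M+10: 0.07834781×0.09517225 = 0.007457
Scale to base peak (0.347348) = 100: 25.78 : 80.84 : 100.00 : 60.90 : 18.23 : 2.15

25.78 : 80.84 : 100.00 : 60.90 : 18.23 : 2.15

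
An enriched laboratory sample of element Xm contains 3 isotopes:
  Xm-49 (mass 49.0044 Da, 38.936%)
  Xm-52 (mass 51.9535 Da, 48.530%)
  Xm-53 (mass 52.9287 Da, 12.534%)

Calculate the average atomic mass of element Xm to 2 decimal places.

Average mass = Σ (abundance × isotope mass) = 0.38936 × 49.0044 + 0.48530 × 51.9535 + 0.12534 × 52.9287
= 19.08035 + 25.21303 + 6.63408 = 50.92746 Da

50.93 Da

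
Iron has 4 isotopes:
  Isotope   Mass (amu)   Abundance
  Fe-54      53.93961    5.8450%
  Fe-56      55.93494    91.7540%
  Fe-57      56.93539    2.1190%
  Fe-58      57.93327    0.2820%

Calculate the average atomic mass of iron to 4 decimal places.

55.8451 amu

The abundance-weighted mean is 0.058450 × 53.93961 + 0.917540 × 55.93494 + 0.021190 × 56.93539 + 0.002820 × 57.93327
= 3.152770 + 51.322545 + 1.206461 + 0.163372 = 55.845148 amu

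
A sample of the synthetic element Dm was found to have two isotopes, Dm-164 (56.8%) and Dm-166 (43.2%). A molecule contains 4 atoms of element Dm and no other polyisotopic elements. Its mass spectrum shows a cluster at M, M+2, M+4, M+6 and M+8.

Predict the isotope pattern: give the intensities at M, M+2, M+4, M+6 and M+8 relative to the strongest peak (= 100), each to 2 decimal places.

Expanding (0.568 + 0.432)^4:
P(M) = 0.568^4 = 0.104086
P(M+2) = 4 × 0.568^3 × 0.432^1 = 0.316657
P(M+4) = 6 × 0.568^2 × 0.432^2 = 0.361256
P(M+6) = 4 × 0.568^1 × 0.432^3 = 0.183172
P(M+8) = 0.432^4 = 0.034829
The M+4 peak is largest (0.361256); scaling to 100 gives 28.81 : 87.65 : 100.00 : 50.70 : 9.64.

28.81 : 87.65 : 100.00 : 50.70 : 9.64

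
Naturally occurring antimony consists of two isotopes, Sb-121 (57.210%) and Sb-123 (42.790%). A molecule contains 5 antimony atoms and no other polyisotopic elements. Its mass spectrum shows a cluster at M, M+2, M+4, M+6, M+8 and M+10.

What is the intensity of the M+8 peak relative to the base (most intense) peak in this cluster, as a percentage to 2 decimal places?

27.97%

Binomial terms of (0.57210 + 0.42790)^5: M 0.0613, M+2 0.2292, M+4 0.3428, M+6 0.2564, M+8 0.0959, M+10 0.0143 → M+4 is the base peak.
P(M+4) = C(5,2) × 0.57210^3 × 0.42790^2 = 10 × 0.18724742 × 0.18309841 = 0.342847 (base)
P(M+8) = C(5,4) × 0.57210^1 × 0.42790^4 = 5 × 0.5721 × 0.03352503 = 0.095898
Relative intensity = 0.095898 / 0.342847 × 100 = 27.97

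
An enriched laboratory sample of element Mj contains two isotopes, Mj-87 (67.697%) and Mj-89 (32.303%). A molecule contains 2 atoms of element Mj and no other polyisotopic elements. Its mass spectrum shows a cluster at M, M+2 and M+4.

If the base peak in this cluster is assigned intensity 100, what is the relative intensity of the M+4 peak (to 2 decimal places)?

Binomial terms of (0.67697 + 0.32303)^2: M 0.4583, M+2 0.4374, M+4 0.1043 → M is the base peak.
P(M) = C(2,0) × 0.67697^2 × 0.32303^0 = 1 × 0.45828838 × 1.0000 = 0.458288 (base)
P(M+4) = C(2,2) × 0.67697^0 × 0.32303^2 = 1 × 1.0000 × 0.10434838 = 0.104348
Relative intensity = 0.104348 / 0.458288 × 100 = 22.77

22.77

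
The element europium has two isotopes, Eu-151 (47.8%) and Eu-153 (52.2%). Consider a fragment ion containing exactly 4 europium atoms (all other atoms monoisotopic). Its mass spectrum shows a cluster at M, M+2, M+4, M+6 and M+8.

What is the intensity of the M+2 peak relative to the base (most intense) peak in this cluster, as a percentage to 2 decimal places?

(0.478 + 0.522)^4 gives M 0.0522, M+2 0.2280, M+4 0.3735, M+6 0.2720, M+8 0.0742; the largest is M+4.
P(M+4) = C(4,2) × 0.478^2 × 0.522^2 = 6 × 0.228484 × 0.272484 = 0.373549 (base)
P(M+2) = C(4,1) × 0.478^3 × 0.522^1 = 4 × 0.10921535 × 0.5220 = 0.228042
Relative intensity = 0.228042 / 0.373549 × 100 = 61.05

61.05%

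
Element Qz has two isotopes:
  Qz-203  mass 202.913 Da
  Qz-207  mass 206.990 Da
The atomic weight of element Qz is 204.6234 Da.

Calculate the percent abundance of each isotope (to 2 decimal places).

Let x be the fractional abundance of Qz-203; then Qz-207 has abundance 1 − x.
202.913·x + 206.990·(1 − x) = 204.6234
(202.913 − 206.990)·x = 204.6234 − 206.990
x = -2.3666 / -4.077 = 0.58048 → 58.05% Qz-203, 41.95% Qz-207.

Qz-203: 58.05%, Qz-207: 41.95%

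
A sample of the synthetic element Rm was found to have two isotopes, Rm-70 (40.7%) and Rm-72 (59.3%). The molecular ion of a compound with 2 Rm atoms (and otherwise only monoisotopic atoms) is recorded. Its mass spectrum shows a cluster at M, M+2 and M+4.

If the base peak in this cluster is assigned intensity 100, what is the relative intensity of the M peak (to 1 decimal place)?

Binomial terms of (0.407 + 0.593)^2: M 0.1656, M+2 0.4827, M+4 0.3516 → M+2 is the base peak.
P(M+2) = C(2,1) × 0.407^1 × 0.593^1 = 2 × 0.4070 × 0.5930 = 0.482702 (base)
P(M) = C(2,0) × 0.407^2 × 0.593^0 = 1 × 0.165649 × 1.0000 = 0.165649
Relative intensity = 0.165649 / 0.482702 × 100 = 34.3

34.3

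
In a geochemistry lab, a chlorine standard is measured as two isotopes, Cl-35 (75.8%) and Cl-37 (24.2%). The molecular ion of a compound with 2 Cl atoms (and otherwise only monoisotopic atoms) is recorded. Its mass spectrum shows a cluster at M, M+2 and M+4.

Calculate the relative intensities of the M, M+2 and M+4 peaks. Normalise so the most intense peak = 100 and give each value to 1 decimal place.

100.0 : 63.9 : 10.2

The 2 Cl atoms are independent, so intensities follow the terms of (0.758 + 0.242)^2.
P(M) = 0.758^2 = 0.574564
P(M+2) = 2 × 0.758^1 × 0.242^1 = 0.366872
P(M+4) = 0.242^2 = 0.058564
The M peak is largest (0.574564); scaling to 100 gives 100.0 : 63.9 : 10.2.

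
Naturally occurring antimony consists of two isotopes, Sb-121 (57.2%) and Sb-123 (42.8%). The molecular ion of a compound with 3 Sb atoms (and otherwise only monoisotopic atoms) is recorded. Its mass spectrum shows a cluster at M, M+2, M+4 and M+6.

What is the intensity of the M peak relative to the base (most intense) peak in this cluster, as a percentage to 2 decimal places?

44.55%

(0.572 + 0.428)^3 gives M 0.1871, M+2 0.4201, M+4 0.3143, M+6 0.0784; the largest is M+2.
P(M+2) = C(3,1) × 0.572^2 × 0.428^1 = 3 × 0.327184 × 0.4280 = 0.420104 (base)
P(M) = C(3,0) × 0.572^3 × 0.428^0 = 1 × 0.18714925 × 1.0000 = 0.187149
Relative intensity = 0.187149 / 0.420104 × 100 = 44.55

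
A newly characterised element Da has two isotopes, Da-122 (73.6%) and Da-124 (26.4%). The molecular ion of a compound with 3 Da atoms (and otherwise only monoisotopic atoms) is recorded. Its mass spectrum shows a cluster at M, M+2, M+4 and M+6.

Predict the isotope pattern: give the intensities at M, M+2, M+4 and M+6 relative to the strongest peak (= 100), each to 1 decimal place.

Each Da atom is independently Da-122 (p = 0.736) or Da-124 (q = 0.264); the cluster is the binomial expansion (p + q)^3.
P(M) = 0.736^3 = 0.398688
P(M+2) = 3 × 0.736^2 × 0.264^1 = 0.429023
P(M+4) = 3 × 0.736^1 × 0.264^2 = 0.153889
P(M+6) = 0.264^3 = 0.018400
The M+2 peak is largest (0.429023); scaling to 100 gives 92.9 : 100.0 : 35.9 : 4.3.

92.9 : 100.0 : 35.9 : 4.3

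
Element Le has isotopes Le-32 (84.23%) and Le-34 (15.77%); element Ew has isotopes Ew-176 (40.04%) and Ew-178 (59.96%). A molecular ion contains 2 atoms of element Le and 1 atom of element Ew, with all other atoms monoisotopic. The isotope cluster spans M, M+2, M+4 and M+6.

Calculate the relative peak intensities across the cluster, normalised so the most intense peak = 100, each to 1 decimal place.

53.4 : 100.0 : 31.8 : 2.8

Element Le pattern (n=2): 0.70946929 : 0.26566142 : 0.02486929
Element Ew pattern (n=1): 0.4004 : 0.5996
Convolve the two distributions (both contribute in 2-u steps):
  M: 0.70946929×0.4004 = 0.284072
  M+2: 0.70946929×0.5996 + 0.26566142×0.4004 = 0.531769
  M+4: 0.26566142×0.5996 + 0.02486929×0.4004 = 0.169248
  M+6: 0.02486929×0.5996 = 0.014912
Scale to base peak (0.531769) = 100: 53.4 : 100.0 : 31.8 : 2.8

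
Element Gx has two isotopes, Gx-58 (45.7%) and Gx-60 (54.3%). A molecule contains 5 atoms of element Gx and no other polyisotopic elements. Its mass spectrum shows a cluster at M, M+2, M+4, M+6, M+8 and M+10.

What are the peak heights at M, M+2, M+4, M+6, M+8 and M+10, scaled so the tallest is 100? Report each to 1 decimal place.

The 5 Gx atoms are independent, so intensities follow the terms of (0.457 + 0.543)^5.
P(M) = 0.457^5 = 0.019933
P(M+2) = 5 × 0.457^4 × 0.543^1 = 0.118423
P(M+4) = 10 × 0.457^3 × 0.543^2 = 0.281416
P(M+6) = 10 × 0.457^2 × 0.543^3 = 0.334374
P(M+8) = 5 × 0.457^1 × 0.543^4 = 0.198649
P(M+10) = 0.543^5 = 0.047206
The M+6 peak is largest (0.334374); scaling to 100 gives 6.0 : 35.4 : 84.2 : 100.0 : 59.4 : 14.1.

6.0 : 35.4 : 84.2 : 100.0 : 59.4 : 14.1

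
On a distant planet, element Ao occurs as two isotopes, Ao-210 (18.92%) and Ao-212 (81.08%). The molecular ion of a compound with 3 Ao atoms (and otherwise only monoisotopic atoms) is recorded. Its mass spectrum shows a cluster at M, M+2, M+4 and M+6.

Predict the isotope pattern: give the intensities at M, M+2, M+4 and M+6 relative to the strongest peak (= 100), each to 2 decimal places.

1.27 : 16.34 : 70.00 : 100.00

Expanding (0.1892 + 0.8108)^3:
P(M) = 0.1892^3 = 0.006773
P(M+2) = 3 × 0.1892^2 × 0.8108^1 = 0.087072
P(M+4) = 3 × 0.1892^1 × 0.8108^2 = 0.373138
P(M+6) = 0.8108^3 = 0.533017
The M+6 peak is largest (0.533017); scaling to 100 gives 1.27 : 16.34 : 70.00 : 100.00.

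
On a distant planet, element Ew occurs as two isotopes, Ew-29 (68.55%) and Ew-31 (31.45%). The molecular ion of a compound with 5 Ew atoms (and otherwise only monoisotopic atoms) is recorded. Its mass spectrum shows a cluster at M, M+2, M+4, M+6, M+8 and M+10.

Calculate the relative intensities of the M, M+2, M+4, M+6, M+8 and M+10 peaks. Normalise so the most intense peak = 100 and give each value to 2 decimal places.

43.59 : 100.00 : 91.76 : 42.10 : 9.66 : 0.89

Expanding (0.6855 + 0.3145)^5:
P(M) = 0.6855^5 = 0.151369
P(M+2) = 5 × 0.6855^4 × 0.3145^1 = 0.347233
P(M+4) = 10 × 0.6855^3 × 0.3145^2 = 0.318613
P(M+6) = 10 × 0.6855^2 × 0.3145^3 = 0.146176
P(M+8) = 5 × 0.6855^1 × 0.3145^4 = 0.033532
P(M+10) = 0.3145^5 = 0.003077
The M+2 peak is largest (0.347233); scaling to 100 gives 43.59 : 100.00 : 91.76 : 42.10 : 9.66 : 0.89.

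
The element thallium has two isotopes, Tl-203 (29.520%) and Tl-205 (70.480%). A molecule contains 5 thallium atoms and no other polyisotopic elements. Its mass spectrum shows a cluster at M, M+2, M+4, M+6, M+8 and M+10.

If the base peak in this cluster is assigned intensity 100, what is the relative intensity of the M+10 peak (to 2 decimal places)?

47.75

Binomial terms of (0.29520 + 0.70480)^5: M 0.0022, M+2 0.0268, M+4 0.1278, M+6 0.3051, M+8 0.3642, M+10 0.1739 → M+8 is the base peak.
P(M+8) = C(5,4) × 0.29520^1 × 0.70480^4 = 5 × 0.2952 × 0.24675365 = 0.364208 (base)
P(M+10) = C(5,5) × 0.29520^0 × 0.70480^5 = 1 × 1.0000 × 0.17391197 = 0.173912
Relative intensity = 0.173912 / 0.364208 × 100 = 47.75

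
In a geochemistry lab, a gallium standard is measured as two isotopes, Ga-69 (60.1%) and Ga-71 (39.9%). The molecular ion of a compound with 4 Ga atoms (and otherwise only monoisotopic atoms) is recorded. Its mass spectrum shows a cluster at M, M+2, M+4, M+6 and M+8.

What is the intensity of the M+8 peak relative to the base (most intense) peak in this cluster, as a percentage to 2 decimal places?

Binomial terms of (0.601 + 0.399)^4: M 0.1305, M+2 0.3465, M+4 0.3450, M+6 0.1527, M+8 0.0253 → M+2 is the base peak.
P(M+2) = C(4,1) × 0.601^3 × 0.399^1 = 4 × 0.2170818 × 0.3990 = 0.346463 (base)
P(M+8) = C(4,4) × 0.601^0 × 0.399^4 = 1 × 1.0000 × 0.02534496 = 0.025345
Relative intensity = 0.025345 / 0.346463 × 100 = 7.32

7.32%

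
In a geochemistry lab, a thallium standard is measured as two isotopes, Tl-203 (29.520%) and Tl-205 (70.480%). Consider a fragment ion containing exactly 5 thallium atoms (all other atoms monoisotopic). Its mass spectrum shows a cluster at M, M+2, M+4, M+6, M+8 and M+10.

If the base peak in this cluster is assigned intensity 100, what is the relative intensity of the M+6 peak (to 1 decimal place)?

83.8

Binomial terms of (0.29520 + 0.70480)^5: M 0.0022, M+2 0.0268, M+4 0.1278, M+6 0.3051, M+8 0.3642, M+10 0.1739 → M+8 is the base peak.
P(M+8) = C(5,4) × 0.29520^1 × 0.70480^4 = 5 × 0.2952 × 0.24675365 = 0.364208 (base)
P(M+6) = C(5,3) × 0.29520^2 × 0.70480^3 = 10 × 0.08714304 × 0.35010449 = 0.305092
Relative intensity = 0.305092 / 0.364208 × 100 = 83.8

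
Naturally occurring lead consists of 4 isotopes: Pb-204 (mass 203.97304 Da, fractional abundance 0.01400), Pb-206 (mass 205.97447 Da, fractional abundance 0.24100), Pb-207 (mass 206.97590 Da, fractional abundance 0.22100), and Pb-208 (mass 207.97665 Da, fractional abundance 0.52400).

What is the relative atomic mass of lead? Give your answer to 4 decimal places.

Average mass = Σ (abundance × isotope mass) = 0.01400 × 203.97304 + 0.24100 × 205.97447 + 0.22100 × 206.97590 + 0.52400 × 207.97665
= 2.855623 + 49.639847 + 45.741674 + 108.979765 = 207.216909 Da

207.2169 Da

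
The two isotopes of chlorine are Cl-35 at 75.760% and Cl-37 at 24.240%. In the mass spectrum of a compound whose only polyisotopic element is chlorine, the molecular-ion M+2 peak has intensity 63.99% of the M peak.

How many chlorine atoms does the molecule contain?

The M+2/M ratio from n Cl atoms is n · q/p = n · 0.24240/0.75760.
n = 0.6399 × 0.75760/0.24240 = 2.00 ≈ 2

2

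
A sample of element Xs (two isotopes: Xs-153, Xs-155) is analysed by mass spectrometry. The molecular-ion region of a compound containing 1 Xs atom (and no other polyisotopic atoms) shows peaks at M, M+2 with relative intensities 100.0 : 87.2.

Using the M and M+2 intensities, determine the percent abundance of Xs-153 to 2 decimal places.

Let p = fractional abundance of Xs-153. I(M+2)/I(M) = [C(1,1)·p^0·(1−p)] / p^1 = 1·(1−p)/p = 87.2/100.0 = 0.8720
(1−p)/p = 0.8720/1 = 0.8720  ⇒  p = 1/(1 + 0.8720) = 0.5342
Xs-153: 53.42%, Xs-155: 46.58%.

53.42%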